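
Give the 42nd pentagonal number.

42·(3·42 − 1)/2 = 42·125/2 = 2625.

2625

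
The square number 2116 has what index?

46

We need n² = 2116, so n = √2116 = 46.
Check: 46² = 2116. ✓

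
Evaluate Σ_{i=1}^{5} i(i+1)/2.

Σ i(i+1)/2 = (Σi² + Σi) / 2 over i = 1..5.
Σi = 15 and Σi² = 55.
(1·55 + 1·15) / 2 = 70/2 = 35.

35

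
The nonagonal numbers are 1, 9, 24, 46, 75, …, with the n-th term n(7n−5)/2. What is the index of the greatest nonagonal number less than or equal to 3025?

29

Solve n(7n−5)/2 ≤ 3025 for integer n.
n = 29 gives 2871 ≤ 3025, while n = 30 gives 3075 > 3025; so the answer is index 29.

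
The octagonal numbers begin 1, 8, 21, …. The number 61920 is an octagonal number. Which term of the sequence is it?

Set n(3n−2) = 61920, giving 3n² − 2n − 61920 = 0.
So n = (2 + 862) / 6 = 864/6 = 144.

144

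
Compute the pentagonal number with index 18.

477

18·(3·18 − 1)/2 = 18·53/2 = 477.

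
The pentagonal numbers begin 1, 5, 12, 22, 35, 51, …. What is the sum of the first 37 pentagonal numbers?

Σ i(3i−1)/2 = (3Σi² − Σi) / 2 over i = 1..37.
Σi = 703 and Σi² = 17575.
(3·17575 − 1·703) / 2 = 52022/2 = 26011.

26011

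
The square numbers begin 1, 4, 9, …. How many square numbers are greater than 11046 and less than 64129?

The n-th square number is n².
Smallest index with value > 11046: n = 106 (giving 11236).
Largest index with value < 64129: n = 253 (giving 64009).
Indices 106 through 253: 148 terms.

148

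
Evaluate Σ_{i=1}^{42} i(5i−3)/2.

Σ i(5i−3)/2 = (5Σi² − 3Σi) / 2 over i = 1..42.
Σi = 903 and Σi² = 25585.
(5·25585 − 3·903) / 2 = 125216/2 = 62608.

62608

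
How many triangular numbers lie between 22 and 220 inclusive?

14

The n-th triangular number is n(n+1)/2.
Smallest index with value ≥ 22: n = 7 (giving 28).
Largest index with value ≤ 220: n = 20 (giving 210).
Indices 7 through 20: 14 terms.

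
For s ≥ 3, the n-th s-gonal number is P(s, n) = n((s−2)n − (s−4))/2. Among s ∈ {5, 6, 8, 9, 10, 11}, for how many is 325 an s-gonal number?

2

s = 5: P(5, 14) = 287 and P(5, 15) = 330; 325 is not s-gonal.
s = 6: P(6, 13) = 325. ✓
s = 8: P(8, 10) = 280 and P(8, 11) = 341; 325 is not s-gonal.
s = 9: P(9, 10) = 325. ✓
s = 10: P(10, 9) = 297 and P(10, 10) = 370; 325 is not s-gonal.
s = 11: P(11, 8) = 260 and P(11, 9) = 333; 325 is not s-gonal.
Hits: s ∈ {6, 9} → 2.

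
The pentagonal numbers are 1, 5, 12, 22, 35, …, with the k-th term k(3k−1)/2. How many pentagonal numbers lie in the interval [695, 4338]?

The n-th pentagonal number is n(3n−1)/2.
Smallest index with value ≥ 695: n = 22 (giving 715).
Largest index with value ≤ 4338: n = 53 (giving 4187).
Indices 22 through 53: 32 terms.

32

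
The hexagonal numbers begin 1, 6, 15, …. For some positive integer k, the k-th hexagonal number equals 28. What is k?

Set n(2n−1) = 28, giving 2n² − n − 28 = 0.
So n = (1 + 15) / 4 = 16/4 = 4.

4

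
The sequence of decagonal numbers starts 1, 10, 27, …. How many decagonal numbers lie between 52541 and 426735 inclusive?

213

The n-th decagonal number is n(4n−3).
Smallest index with value ≥ 52541: n = 115 (giving 52555).
Largest index with value ≤ 426735: n = 327 (giving 426735).
Indices 115 through 327: 213 terms.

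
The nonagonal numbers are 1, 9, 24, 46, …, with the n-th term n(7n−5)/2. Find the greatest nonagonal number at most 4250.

Solve n(7n−5)/2 ≤ 4250 for integer n.
n = 35 gives 4200 ≤ 4250, while n = 36 gives 4446 > 4250; so the answer is 4200.

4200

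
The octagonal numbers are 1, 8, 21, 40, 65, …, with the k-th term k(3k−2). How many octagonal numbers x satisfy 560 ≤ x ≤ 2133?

14

The n-th octagonal number is n(3n−2).
Smallest index with value ≥ 560: n = 14 (giving 560).
Largest index with value ≤ 2133: n = 27 (giving 2133).
Indices 14 through 27: 14 terms.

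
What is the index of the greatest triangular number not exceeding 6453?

113

Solve n(n+1)/2 ≤ 6453 for integer n.
n = 113 gives 6441 ≤ 6453, while n = 114 gives 6555 > 6453; so the answer is index 113.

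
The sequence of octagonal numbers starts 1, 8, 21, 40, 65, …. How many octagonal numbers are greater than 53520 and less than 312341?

189

The n-th octagonal number is n(3n−2).
Smallest index with value > 53520: n = 134 (giving 53600).
Largest index with value < 312341: n = 322 (giving 310408).
Indices 134 through 322: 189 terms.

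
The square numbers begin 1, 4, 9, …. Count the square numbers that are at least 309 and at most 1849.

26

The n-th square number is n².
Smallest index with value ≥ 309: n = 18 (giving 324).
Largest index with value ≤ 1849: n = 43 (giving 1849).
Indices 18 through 43: 26 terms.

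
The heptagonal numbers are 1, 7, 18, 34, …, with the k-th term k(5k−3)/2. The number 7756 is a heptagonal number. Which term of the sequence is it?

Set n(5n−3)/2 = 7756, giving 5n² − 3n − 15512 = 0.
The discriminant is 9 + 40·7756 = 310249, and √310249 = 557.
So n = (3 + 557) / 10 = 560/10 = 56.

56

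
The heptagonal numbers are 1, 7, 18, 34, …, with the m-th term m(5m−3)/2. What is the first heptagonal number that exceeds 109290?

Solve n(5n−3)/2 > 109290 for integer n.
The largest n with value ≤ 109290 is 209 (since 108889 ≤ 109290 < 109935), so the first above is n = 210, value 109935.

109935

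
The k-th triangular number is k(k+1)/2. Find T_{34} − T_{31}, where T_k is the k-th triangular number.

34·35/2 = 595 and 31·32/2 = 496.
Difference: 595 − 496 = 99.

99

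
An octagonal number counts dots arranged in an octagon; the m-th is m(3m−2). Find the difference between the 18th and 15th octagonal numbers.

18·(3·18 − 2) = 936 and 15·(3·15 − 2) = 645.
Difference: 936 − 645 = 291.

291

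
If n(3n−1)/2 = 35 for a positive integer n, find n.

5

Set n(3n−1)/2 = 35, giving 3n² − n − 70 = 0.
The discriminant is 1 + 24·35 = 841, and √841 = 29.
So n = (1 + 29) / 6 = 30/6 = 5.
Check: 5·(3·5 − 1)/2 = 35. ✓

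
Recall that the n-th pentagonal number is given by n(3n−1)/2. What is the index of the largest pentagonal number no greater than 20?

Solve n(3n−1)/2 ≤ 20 for integer n.
n = 3 gives 12 ≤ 20, while n = 4 gives 22 > 20; so the answer is index 3.

3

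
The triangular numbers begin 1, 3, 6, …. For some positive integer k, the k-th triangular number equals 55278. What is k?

332

Set n(n+1)/2 = 55278, giving n² + n − 110556 = 0.
The discriminant is 1 + 8·55278 = 442225, and √442225 = 665.
So n = (-1 + 665) / 2 = 664/2 = 332.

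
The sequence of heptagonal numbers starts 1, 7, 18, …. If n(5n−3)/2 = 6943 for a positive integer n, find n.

53

Set n(5n−3)/2 = 6943, giving 5n² − 3n − 13886 = 0.
So n = (3 + 527) / 10 = 530/10 = 53.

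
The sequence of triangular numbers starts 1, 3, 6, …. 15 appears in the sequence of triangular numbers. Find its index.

5

Set n(n+1)/2 = 15, giving n² + n − 30 = 0.
So n = (-1 + 11) / 2 = 10/2 = 5.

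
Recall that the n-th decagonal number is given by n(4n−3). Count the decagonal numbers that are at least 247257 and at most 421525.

77

The n-th decagonal number is n(4n−3).
Smallest index with value ≥ 247257: n = 249 (giving 247257).
Largest index with value ≤ 421525: n = 325 (giving 421525).
Indices 249 through 325: 77 terms.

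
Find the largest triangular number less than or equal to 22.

21

Solve n(n+1)/2 ≤ 22 for integer n.
n = 6 gives 21 ≤ 22, while n = 7 gives 28 > 22; so the answer is 21.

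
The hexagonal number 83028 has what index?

204

Set n(2n−1) = 83028, giving 2n² − n − 83028 = 0.
The discriminant is 1 + 8·83028 = 664225, and √664225 = 815.
So n = (1 + 815) / 4 = 816/4 = 204.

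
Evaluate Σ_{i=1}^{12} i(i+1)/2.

364

Σ i(i+1)/2 = (Σi² + Σi) / 2 over i = 1..12.
Σi = 78 and Σi² = 650.
(1·650 + 1·78) / 2 = 728/2 = 364.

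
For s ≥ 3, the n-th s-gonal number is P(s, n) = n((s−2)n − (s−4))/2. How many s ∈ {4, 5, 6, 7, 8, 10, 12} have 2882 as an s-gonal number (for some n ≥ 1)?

s = 4: P(4, 53) = 2809 and P(4, 54) = 2916; 2882 is not s-gonal.
s = 5: P(5, 44) = 2882. ✓
s = 6: P(6, 38) = 2850 and P(6, 39) = 3003; 2882 is not s-gonal.
s = 7: P(7, 34) = 2839 and P(7, 35) = 3010; 2882 is not s-gonal.
s = 8: P(8, 31) = 2821 and P(8, 32) = 3008; 2882 is not s-gonal.
s = 10: P(10, 27) = 2835 and P(10, 28) = 3052; 2882 is not s-gonal.
s = 12: P(12, 24) = 2784 and P(12, 25) = 3025; 2882 is not s-gonal.
Hits: s ∈ {5} → 1.

1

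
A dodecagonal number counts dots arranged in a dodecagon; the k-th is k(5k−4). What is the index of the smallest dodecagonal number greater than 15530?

57

Solve n(5n−4) > 15530 for integer n.
The largest n with value ≤ 15530 is 56 (since 15456 ≤ 15530 < 16017), so the first above is n = 57, value 16017.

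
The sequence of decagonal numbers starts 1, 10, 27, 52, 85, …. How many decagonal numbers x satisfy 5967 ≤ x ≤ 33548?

53

The n-th decagonal number is n(4n−3).
Smallest index with value ≥ 5967: n = 39 (giving 5967).
Largest index with value ≤ 33548: n = 91 (giving 32851).
Indices 39 through 91: 53 terms.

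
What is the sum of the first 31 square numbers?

Σ_{i=1}^{31} i² = 31·32·63/6 = 10416.

10416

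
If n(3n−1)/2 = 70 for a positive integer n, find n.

Set n(3n−1)/2 = 70, giving 3n² − n − 140 = 0.
The discriminant is 1 + 24·70 = 1681, and √1681 = 41.
So n = (1 + 41) / 6 = 42/6 = 7.
Check: 7·(3·7 − 1)/2 = 70. ✓

7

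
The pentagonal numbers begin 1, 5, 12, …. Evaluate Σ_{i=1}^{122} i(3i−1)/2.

915366

Σ i(3i−1)/2 = (3Σi² − Σi) / 2 over i = 1..122.
Σi = 7503 and Σi² = 612745.
(3·612745 − 1·7503) / 2 = 1830732/2 = 915366.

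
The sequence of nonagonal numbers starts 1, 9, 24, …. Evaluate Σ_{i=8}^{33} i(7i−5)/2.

Σ i(7i−5)/2 = (7Σi² − 5Σi) / 2 over i = 8..33.
Σi = 561 − 28 = 533 and Σi² = 12529 − 140 = 12389.
(7·12389 − 5·533) / 2 = 84058/2 = 42029.

42029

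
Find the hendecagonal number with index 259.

The 259th hendecagonal number is n(9n−7)/2 with n = 259.
259·(9·259 − 7)/2 = 259·2324/2 = 259·1162 = 300958.

300958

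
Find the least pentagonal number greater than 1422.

Solve n(3n−1)/2 > 1422 for integer n.
The largest n with value ≤ 1422 is 30 (since 1335 ≤ 1422 < 1426), so the first above is n = 31, value 1426.

1426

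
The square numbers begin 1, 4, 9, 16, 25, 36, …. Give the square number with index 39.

1521

The 39th square number is n² with n = 39.
39² = 1521.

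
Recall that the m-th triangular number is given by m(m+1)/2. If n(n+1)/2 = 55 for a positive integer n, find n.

Set n(n+1)/2 = 55, giving n² + n − 110 = 0.
The discriminant is 1 + 8·55 = 441, and √441 = 21.
So n = (-1 + 21) / 2 = 20/2 = 10.

10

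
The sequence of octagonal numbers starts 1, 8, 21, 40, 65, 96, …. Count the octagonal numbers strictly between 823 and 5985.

The n-th octagonal number is n(3n−2).
Smallest index with value > 823: n = 17 (giving 833).
Largest index with value < 5985: n = 44 (giving 5720).
Indices 17 through 44: 28 terms.

28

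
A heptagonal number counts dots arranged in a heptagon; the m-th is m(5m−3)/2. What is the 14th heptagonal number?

469

14·(5·14 − 3)/2 = 14·67/2 = 469.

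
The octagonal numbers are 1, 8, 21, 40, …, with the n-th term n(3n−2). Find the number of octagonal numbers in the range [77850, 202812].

99

The n-th octagonal number is n(3n−2).
Smallest index with value ≥ 77850: n = 162 (giving 78408).
Largest index with value ≤ 202812: n = 260 (giving 202280).
Indices 162 through 260: 99 terms.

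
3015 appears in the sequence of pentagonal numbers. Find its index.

Set n(3n−1)/2 = 3015, giving 3n² − n − 6030 = 0.
The discriminant is 1 + 24·3015 = 72361, and √72361 = 269.
So n = (1 + 269) / 6 = 270/6 = 45.
Check: 45·(3·45 − 1)/2 = 3015. ✓

45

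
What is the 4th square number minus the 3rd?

n² − (n−1)² = 2n − 1, so 4² − 3² = 2·4 − 1 = 7.

7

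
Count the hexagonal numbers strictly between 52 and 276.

6

The n-th hexagonal number is n(2n−1).
Smallest index with value > 52: n = 6 (giving 66).
Largest index with value < 276: n = 11 (giving 231).
Indices 6 through 11: 6 terms.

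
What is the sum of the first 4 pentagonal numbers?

Σ i(3i−1)/2 = (3Σi² − Σi) / 2 over i = 1..4.
Σi = 10 and Σi² = 30.
(3·30 − 1·10) / 2 = 80/2 = 40.

40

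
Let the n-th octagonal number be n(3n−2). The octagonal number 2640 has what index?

Set n(3n−2) = 2640, giving 3n² − 2n − 2640 = 0.
The discriminant is 4 + 12·2640 = 31684, and √31684 = 178.
So n = (2 + 178) / 6 = 180/6 = 30.

30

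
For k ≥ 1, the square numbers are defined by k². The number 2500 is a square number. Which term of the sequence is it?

We need n² = 2500, so n = √2500 = 50.

50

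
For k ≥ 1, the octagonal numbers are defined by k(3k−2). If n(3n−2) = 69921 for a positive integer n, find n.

Set n(3n−2) = 69921, giving 3n² − 2n − 69921 = 0.
The discriminant is 4 + 12·69921 = 839056, and √839056 = 916.
So n = (2 + 916) / 6 = 918/6 = 153.
Check: 153·(3·153 − 2) = 69921. ✓

153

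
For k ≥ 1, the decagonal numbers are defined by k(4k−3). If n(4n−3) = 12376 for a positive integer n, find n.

56

Set n(4n−3) = 12376, giving 4n² − 3n − 12376 = 0.
The discriminant is 9 + 16·12376 = 198025, and √198025 = 445.
So n = (3 + 445) / 8 = 448/8 = 56.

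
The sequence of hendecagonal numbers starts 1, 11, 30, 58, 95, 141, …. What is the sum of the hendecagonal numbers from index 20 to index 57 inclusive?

268907

Σ i(9i−7)/2 = (9Σi² − 7Σi) / 2 over i = 20..57.
Σi = 1653 − 190 = 1463 and Σi² = 63365 − 2470 = 60895.
(9·60895 − 7·1463) / 2 = 537814/2 = 268907.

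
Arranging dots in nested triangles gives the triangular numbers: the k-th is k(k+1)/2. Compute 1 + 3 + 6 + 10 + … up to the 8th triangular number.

120

Σ i(i+1)/2 = (Σi² + Σi) / 2 over i = 1..8.
Σi = 36 and Σi² = 204.
(1·204 + 1·36) / 2 = 240/2 = 120.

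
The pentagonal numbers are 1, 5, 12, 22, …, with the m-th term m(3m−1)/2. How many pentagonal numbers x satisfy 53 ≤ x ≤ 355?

The n-th pentagonal number is n(3n−1)/2.
Smallest index with value ≥ 53: n = 7 (giving 70).
Largest index with value ≤ 355: n = 15 (giving 330).
Indices 7 through 15: 9 terms.

9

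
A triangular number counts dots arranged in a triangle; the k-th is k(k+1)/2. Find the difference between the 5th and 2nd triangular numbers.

5·6/2 = 15 and 2·3/2 = 3.
Difference: 15 − 3 = 12.

12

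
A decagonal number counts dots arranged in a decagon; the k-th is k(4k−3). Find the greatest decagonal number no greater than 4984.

Solve n(4n−3) ≤ 4984 for integer n.
n = 35 gives 4795 ≤ 4984, while n = 36 gives 5076 > 4984; so the answer is 4795.

4795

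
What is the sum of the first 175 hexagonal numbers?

3588200

Σ i(2i−1) = 2Σi² − Σi over i = 1..175.
Σi = 15400 and Σi² = 1801800.
2·1801800 − 1·15400 = 3588200.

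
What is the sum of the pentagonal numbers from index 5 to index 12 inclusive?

Σ i(3i−1)/2 = (3Σi² − Σi) / 2 over i = 5..12.
Σi = 78 − 10 = 68 and Σi² = 650 − 30 = 620.
(3·620 − 1·68) / 2 = 1792/2 = 896.

896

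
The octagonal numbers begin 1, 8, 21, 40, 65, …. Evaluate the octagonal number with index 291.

253461

The 291st octagonal number is n(3n−2) with n = 291.
291·(3·291 − 2) = 291·871 = 253461.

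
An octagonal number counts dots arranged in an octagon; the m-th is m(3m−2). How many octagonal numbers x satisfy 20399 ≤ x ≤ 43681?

The n-th octagonal number is n(3n−2).
Smallest index with value ≥ 20399: n = 83 (giving 20501).
Largest index with value ≤ 43681: n = 121 (giving 43681).
Indices 83 through 121: 39 terms.

39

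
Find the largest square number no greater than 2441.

2401

Solve n² ≤ 2441 for integer n.
n = 49 gives 2401 ≤ 2441, while n = 50 gives 2500 > 2441; so the answer is 2401.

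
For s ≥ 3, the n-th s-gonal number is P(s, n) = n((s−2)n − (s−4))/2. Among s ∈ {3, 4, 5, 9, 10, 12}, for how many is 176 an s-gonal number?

1

s = 3: P(3, 18) = 171 and P(3, 19) = 190; 176 is not s-gonal.
s = 4: P(4, 13) = 169 and P(4, 14) = 196; 176 is not s-gonal.
s = 5: P(5, 11) = 176. ✓
s = 9: P(9, 7) = 154 and P(9, 8) = 204; 176 is not s-gonal.
s = 10: P(10, 7) = 175 and P(10, 8) = 232; 176 is not s-gonal.
s = 12: P(12, 6) = 156 and P(12, 7) = 217; 176 is not s-gonal.
Hits: s ∈ {5} → 1.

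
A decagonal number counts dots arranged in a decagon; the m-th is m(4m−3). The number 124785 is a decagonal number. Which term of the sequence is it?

177

Set n(4n−3) = 124785, giving 4n² − 3n − 124785 = 0.
So n = (3 + 1413) / 8 = 1416/8 = 177.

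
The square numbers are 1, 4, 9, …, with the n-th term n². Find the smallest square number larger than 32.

Solve n² > 32 for integer n.
The largest n with value ≤ 32 is 5 (since 25 ≤ 32 < 36), so the first above is n = 6, value 36.

36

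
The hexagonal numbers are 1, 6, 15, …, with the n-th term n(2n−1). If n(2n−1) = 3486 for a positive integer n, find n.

42

Set n(2n−1) = 3486, giving 2n² − n − 3486 = 0.
The discriminant is 1 + 8·3486 = 27889, and √27889 = 167.
So n = (1 + 167) / 4 = 168/4 = 42.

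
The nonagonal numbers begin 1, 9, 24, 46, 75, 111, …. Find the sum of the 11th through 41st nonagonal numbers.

80011

Σ i(7i−5)/2 = (7Σi² − 5Σi) / 2 over i = 11..41.
Σi = 861 − 55 = 806 and Σi² = 23821 − 385 = 23436.
(7·23436 − 5·806) / 2 = 160022/2 = 80011.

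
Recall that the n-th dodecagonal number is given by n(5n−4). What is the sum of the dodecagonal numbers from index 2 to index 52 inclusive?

Σ i(5i−4) = 5Σi² − 4Σi over i = 2..52.
Σi = 1378 − 1 = 1377 and Σi² = 48230 − 1 = 48229.
5·48229 − 4·1377 = 235637.

235637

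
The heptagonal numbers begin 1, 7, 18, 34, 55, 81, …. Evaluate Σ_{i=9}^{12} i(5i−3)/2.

Σ i(5i−3)/2 = (5Σi² − 3Σi) / 2 over i = 9..12.
Σi = 78 − 36 = 42 and Σi² = 650 − 204 = 446.
(5·446 − 3·42) / 2 = 2104/2 = 1052.

1052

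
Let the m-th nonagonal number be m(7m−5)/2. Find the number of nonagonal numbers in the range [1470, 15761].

The n-th nonagonal number is n(7n−5)/2.
Smallest index with value ≥ 1470: n = 21 (giving 1491).
Largest index with value ≤ 15761: n = 67 (giving 15544).
Indices 21 through 67: 47 terms.

47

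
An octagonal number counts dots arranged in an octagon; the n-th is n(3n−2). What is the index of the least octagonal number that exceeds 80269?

164

Solve n(3n−2) > 80269 for integer n.
The largest n with value ≤ 80269 is 163 (since 79381 ≤ 80269 < 80360), so the first above is n = 164, value 80360.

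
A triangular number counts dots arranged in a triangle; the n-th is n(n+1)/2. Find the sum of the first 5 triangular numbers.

Σ i(i+1)/2 = (Σi² + Σi) / 2 over i = 1..5.
Σi = 15 and Σi² = 55.
(1·55 + 1·15) / 2 = 70/2 = 35.

35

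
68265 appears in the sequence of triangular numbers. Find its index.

369

Set n(n+1)/2 = 68265, giving n² + n − 136530 = 0.
The discriminant is 1 + 8·68265 = 546121, and √546121 = 739.
So n = (-1 + 739) / 2 = 738/2 = 369.
Check: 369·370/2 = 68265. ✓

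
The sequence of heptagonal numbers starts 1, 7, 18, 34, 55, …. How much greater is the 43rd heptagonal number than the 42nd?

Consecutive heptagonal numbers differ by 5n − 4: here 5·43 − 4 = 211.

211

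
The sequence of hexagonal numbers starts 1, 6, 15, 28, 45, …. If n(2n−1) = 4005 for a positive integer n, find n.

45

Set n(2n−1) = 4005, giving 2n² − n − 4005 = 0.
The discriminant is 1 + 8·4005 = 32041, and √32041 = 179.
So n = (1 + 179) / 4 = 180/4 = 45.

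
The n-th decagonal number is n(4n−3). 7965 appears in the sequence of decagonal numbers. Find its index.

45

Set n(4n−3) = 7965, giving 4n² − 3n − 7965 = 0.
The discriminant is 9 + 16·7965 = 127449, and √127449 = 357.
So n = (3 + 357) / 8 = 360/8 = 45.
Check: 45·(4·45 − 3) = 7965. ✓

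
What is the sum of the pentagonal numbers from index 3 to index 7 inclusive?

190

Σ i(3i−1)/2 = (3Σi² − Σi) / 2 over i = 3..7.
Σi = 28 − 3 = 25 and Σi² = 140 − 5 = 135.
(3·135 − 1·25) / 2 = 380/2 = 190.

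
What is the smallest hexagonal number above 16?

28

Solve n(2n−1) > 16 for integer n.
The largest n with value ≤ 16 is 3 (since 15 ≤ 16 < 28), so the first above is n = 4, value 28.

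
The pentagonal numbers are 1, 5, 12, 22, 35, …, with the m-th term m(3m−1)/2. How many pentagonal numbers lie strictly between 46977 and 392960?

334

The n-th pentagonal number is n(3n−1)/2.
Smallest index with value > 46977: n = 178 (giving 47437).
Largest index with value < 392960: n = 511 (giving 391426).
Indices 178 through 511: 334 terms.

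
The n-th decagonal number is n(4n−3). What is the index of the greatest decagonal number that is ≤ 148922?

193

Solve n(4n−3) ≤ 148922 for integer n.
n = 193 gives 148417 ≤ 148922, while n = 194 gives 149962 > 148922; so the answer is index 193.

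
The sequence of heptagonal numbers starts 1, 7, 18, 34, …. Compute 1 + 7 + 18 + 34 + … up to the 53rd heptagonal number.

125451

Σ i(5i−3)/2 = (5Σi² − 3Σi) / 2 over i = 1..53.
Σi = 1431 and Σi² = 51039.
(5·51039 − 3·1431) / 2 = 250902/2 = 125451.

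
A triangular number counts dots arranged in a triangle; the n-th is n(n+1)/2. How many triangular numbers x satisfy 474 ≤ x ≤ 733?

The n-th triangular number is n(n+1)/2.
Smallest index with value ≥ 474: n = 31 (giving 496).
Largest index with value ≤ 733: n = 37 (giving 703).
Indices 31 through 37: 7 terms.

7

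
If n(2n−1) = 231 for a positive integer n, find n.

11

Set n(2n−1) = 231, giving 2n² − n − 231 = 0.
The discriminant is 1 + 8·231 = 1849, and √1849 = 43.
So n = (1 + 43) / 4 = 44/4 = 11.
Check: 11·(2·11 − 1) = 231. ✓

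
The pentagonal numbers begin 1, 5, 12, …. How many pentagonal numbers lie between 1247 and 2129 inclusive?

9

The n-th pentagonal number is n(3n−1)/2.
Smallest index with value ≥ 1247: n = 29 (giving 1247).
Largest index with value ≤ 2129: n = 37 (giving 2035).
Indices 29 through 37: 9 terms.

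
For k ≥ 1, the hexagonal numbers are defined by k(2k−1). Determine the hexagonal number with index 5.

45

5·(2·5 − 1) = 5·9 = 45.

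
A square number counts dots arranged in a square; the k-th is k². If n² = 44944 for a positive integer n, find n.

We need n² = 44944, so n = √44944 = 212.

212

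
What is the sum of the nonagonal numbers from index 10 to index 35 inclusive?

49725

Σ i(7i−5)/2 = (7Σi² − 5Σi) / 2 over i = 10..35.
Σi = 630 − 45 = 585 and Σi² = 14910 − 285 = 14625.
(7·14625 − 5·585) / 2 = 99450/2 = 49725.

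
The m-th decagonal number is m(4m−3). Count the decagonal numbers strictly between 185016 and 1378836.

The n-th decagonal number is n(4n−3).
Smallest index with value > 185016: n = 216 (giving 185976).
Largest index with value < 1378836: n = 587 (giving 1376515).
Indices 216 through 587: 372 terms.

372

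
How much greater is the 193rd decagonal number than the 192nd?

1537

Consecutive decagonal numbers differ by 8n − 7: here 8·193 − 7 = 1537.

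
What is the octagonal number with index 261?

261·(3·261 − 2) = 261·781 = 203841.

203841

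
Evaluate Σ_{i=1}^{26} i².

6201

Σ_{i=1}^{26} i² = 26·27·53/6 = 6201.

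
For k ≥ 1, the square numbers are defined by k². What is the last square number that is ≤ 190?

169

Solve n² ≤ 190 for integer n.
n = 13 gives 169 ≤ 190, while n = 14 gives 196 > 190; so the answer is 169.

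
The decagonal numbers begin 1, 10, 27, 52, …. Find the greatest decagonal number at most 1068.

976

Solve n(4n−3) ≤ 1068 for integer n.
n = 16 gives 976 ≤ 1068, while n = 17 gives 1105 > 1068; so the answer is 976.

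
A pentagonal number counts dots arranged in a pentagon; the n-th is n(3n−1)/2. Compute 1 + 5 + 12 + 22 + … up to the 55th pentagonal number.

Σ i(3i−1)/2 = (3Σi² − Σi) / 2 over i = 1..55.
Σi = 1540 and Σi² = 56980.
(3·56980 − 1·1540) / 2 = 169400/2 = 84700.

84700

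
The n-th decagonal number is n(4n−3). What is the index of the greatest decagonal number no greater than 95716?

Solve n(4n−3) ≤ 95716 for integer n.
n = 155 gives 95635 ≤ 95716, while n = 156 gives 96876 > 95716; so the answer is index 155.

155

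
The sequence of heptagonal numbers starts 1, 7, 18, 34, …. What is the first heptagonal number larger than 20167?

20566

Solve n(5n−3)/2 > 20167 for integer n.
The largest n with value ≤ 20167 is 90 (since 20115 ≤ 20167 < 20566), so the first above is n = 91, value 20566.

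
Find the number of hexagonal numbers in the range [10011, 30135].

The n-th hexagonal number is n(2n−1).
Smallest index with value ≥ 10011: n = 71 (giving 10011).
Largest index with value ≤ 30135: n = 123 (giving 30135).
Indices 71 through 123: 53 terms.

53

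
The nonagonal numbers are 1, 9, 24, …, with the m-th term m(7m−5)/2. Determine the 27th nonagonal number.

The 27th nonagonal number is n(7n−5)/2 with n = 27.
27·(7·27 − 5)/2 = 27·184/2 = 27·92 = 2484.

2484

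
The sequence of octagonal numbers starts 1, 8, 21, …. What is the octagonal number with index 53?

8321

The 53rd octagonal number is n(3n−2) with n = 53.
53·(3·53 − 2) = 53·157 = 8321.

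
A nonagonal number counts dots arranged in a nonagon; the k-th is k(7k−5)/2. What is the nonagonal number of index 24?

The 24th nonagonal number is n(7n−5)/2 with n = 24.
24·(7·24 − 5)/2 = 24·163/2 = 1956.

1956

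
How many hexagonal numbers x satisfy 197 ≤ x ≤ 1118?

13

The n-th hexagonal number is n(2n−1).
Smallest index with value ≥ 197: n = 11 (giving 231).
Largest index with value ≤ 1118: n = 23 (giving 1035).
Indices 11 through 23: 13 terms.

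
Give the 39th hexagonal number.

39·(2·39 − 1) = 39·77 = 3003.

3003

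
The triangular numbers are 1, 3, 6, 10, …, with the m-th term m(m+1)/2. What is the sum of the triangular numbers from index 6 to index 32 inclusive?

Σ i(i+1)/2 = (Σi² + Σi) / 2 over i = 6..32.
Σi = 528 − 15 = 513 and Σi² = 11440 − 55 = 11385.
(1·11385 + 1·513) / 2 = 11898/2 = 5949.

5949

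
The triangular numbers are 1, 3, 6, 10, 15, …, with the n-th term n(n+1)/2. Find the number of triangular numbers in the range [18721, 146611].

349

The n-th triangular number is n(n+1)/2.
Smallest index with value ≥ 18721: n = 193 (giving 18721).
Largest index with value ≤ 146611: n = 541 (giving 146611).
Indices 193 through 541: 349 terms.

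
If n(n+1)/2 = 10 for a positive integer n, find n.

4

Set n(n+1)/2 = 10, giving n² + n − 20 = 0.
So n = (-1 + 9) / 2 = 8/2 = 4.
Check: 4·5/2 = 10. ✓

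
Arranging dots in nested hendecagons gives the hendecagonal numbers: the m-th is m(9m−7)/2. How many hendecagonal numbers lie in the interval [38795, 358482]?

The n-th hendecagonal number is n(9n−7)/2.
Smallest index with value ≥ 38795: n = 94 (giving 39433).
Largest index with value ≤ 358482: n = 282 (giving 356871).
Indices 94 through 282: 189 terms.

189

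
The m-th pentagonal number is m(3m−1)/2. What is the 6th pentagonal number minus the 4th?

6·(3·6 − 1)/2 = 51 and 4·(3·4 − 1)/2 = 22.
Difference: 51 − 22 = 29.

29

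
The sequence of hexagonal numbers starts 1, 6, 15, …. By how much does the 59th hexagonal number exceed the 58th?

Consecutive hexagonal numbers differ by 4n − 3: here 4·59 − 3 = 233.

233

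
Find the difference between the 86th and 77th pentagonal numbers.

2196

86·(3·86 − 1)/2 = 11051 and 77·(3·77 − 1)/2 = 8855.
Difference: 11051 − 8855 = 2196.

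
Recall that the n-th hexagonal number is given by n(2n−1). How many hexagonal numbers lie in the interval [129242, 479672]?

The n-th hexagonal number is n(2n−1).
Smallest index with value ≥ 129242: n = 255 (giving 129795).
Largest index with value ≤ 479672: n = 489 (giving 477753).
Indices 255 through 489: 235 terms.

235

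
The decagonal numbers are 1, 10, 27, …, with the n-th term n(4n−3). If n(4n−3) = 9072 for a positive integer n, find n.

Set n(4n−3) = 9072, giving 4n² − 3n − 9072 = 0.
The discriminant is 9 + 16·9072 = 145161, and √145161 = 381.
So n = (3 + 381) / 8 = 384/8 = 48.
Check: 48·(4·48 − 3) = 9072. ✓

48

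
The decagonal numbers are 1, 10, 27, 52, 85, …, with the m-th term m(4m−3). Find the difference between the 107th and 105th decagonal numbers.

1690

107·(4·107 − 3) = 45475 and 105·(4·105 − 3) = 43785.
Difference: 45475 − 43785 = 1690.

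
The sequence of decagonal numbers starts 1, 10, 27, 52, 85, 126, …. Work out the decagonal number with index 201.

161001

201·(4·201 − 3) = 201·801 = 161001.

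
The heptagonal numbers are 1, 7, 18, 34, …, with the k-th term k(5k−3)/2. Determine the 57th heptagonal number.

8037

57·(5·57 − 3)/2 = 57·282/2 = 57·141 = 8037.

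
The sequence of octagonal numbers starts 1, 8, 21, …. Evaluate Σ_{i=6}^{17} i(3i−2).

4914

Σ i(3i−2) = 3Σi² − 2Σi over i = 6..17.
Σi = 153 − 15 = 138 and Σi² = 1785 − 55 = 1730.
3·1730 − 2·138 = 4914.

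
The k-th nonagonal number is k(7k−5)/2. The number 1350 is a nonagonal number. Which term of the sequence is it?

Set n(7n−5)/2 = 1350, giving 7n² − 5n − 2700 = 0.
The discriminant is 25 + 56·1350 = 75625, and √75625 = 275.
So n = (5 + 275) / 14 = 280/14 = 20.

20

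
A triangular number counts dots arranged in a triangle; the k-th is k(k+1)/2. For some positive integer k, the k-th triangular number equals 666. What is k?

Set n(n+1)/2 = 666, giving n² + n − 1332 = 0.
The discriminant is 1 + 8·666 = 5329, and √5329 = 73.
So n = (-1 + 73) / 2 = 72/2 = 36.

36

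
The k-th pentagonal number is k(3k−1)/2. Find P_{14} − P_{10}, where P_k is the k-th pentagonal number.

142

14·(3·14 − 1)/2 = 287 and 10·(3·10 − 1)/2 = 145.
Difference: 287 − 145 = 142.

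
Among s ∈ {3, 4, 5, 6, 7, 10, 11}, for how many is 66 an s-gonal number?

2

s = 3: P(3, 11) = 66. ✓
s = 4: P(4, 8) = 64 and P(4, 9) = 81; 66 is not s-gonal.
s = 5: P(5, 6) = 51 and P(5, 7) = 70; 66 is not s-gonal.
s = 6: P(6, 6) = 66. ✓
s = 7: P(7, 5) = 55 and P(7, 6) = 81; 66 is not s-gonal.
s = 10: P(10, 4) = 52 and P(10, 5) = 85; 66 is not s-gonal.
s = 11: P(11, 4) = 58 and P(11, 5) = 95; 66 is not s-gonal.
Hits: s ∈ {3, 6} → 2.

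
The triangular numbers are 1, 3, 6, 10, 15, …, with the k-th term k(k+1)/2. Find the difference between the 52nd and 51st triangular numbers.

52

Consecutive triangular numbers differ by n: T_{52} − T_{51} = 52.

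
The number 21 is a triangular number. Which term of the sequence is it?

Set n(n+1)/2 = 21, giving n² + n − 42 = 0.
The discriminant is 1 + 8·21 = 169, and √169 = 13.
So n = (-1 + 13) / 2 = 12/2 = 6.
Check: 6·7/2 = 21. ✓

6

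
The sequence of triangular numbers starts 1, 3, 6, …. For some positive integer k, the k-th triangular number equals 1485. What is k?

54

Set n(n+1)/2 = 1485, giving n² + n − 2970 = 0.
So n = (-1 + 109) / 2 = 108/2 = 54.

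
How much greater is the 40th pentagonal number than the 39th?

Consecutive pentagonal numbers differ by 3n − 2: here 3·40 − 2 = 118.

118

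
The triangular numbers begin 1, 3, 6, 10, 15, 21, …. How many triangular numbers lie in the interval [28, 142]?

10

The n-th triangular number is n(n+1)/2.
Smallest index with value ≥ 28: n = 7 (giving 28).
Largest index with value ≤ 142: n = 16 (giving 136).
Indices 7 through 16: 10 terms.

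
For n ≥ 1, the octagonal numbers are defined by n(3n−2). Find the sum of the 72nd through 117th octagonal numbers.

Σ i(3i−2) = 3Σi² − 2Σi over i = 72..117.
Σi = 6903 − 2556 = 4347 and Σi² = 540735 − 121836 = 418899.
3·418899 − 2·4347 = 1248003.

1248003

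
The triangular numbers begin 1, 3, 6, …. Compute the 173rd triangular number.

15051

The 173rd triangular number is n(n+1)/2 with n = 173.
173·174/2 = 30102/2 = 15051.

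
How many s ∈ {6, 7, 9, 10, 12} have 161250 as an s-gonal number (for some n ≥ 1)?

s = 6: P(6, 284) = 161028 and P(6, 285) = 162165; 161250 is not s-gonal.
s = 7: P(7, 254) = 160909 and P(7, 255) = 162180; 161250 is not s-gonal.
s = 9: P(9, 215) = 161250. ✓
s = 10: P(10, 201) = 161001 and P(10, 202) = 162610; 161250 is not s-gonal.
s = 12: P(12, 179) = 159489 and P(12, 180) = 161280; 161250 is not s-gonal.
Hits: s ∈ {9} → 1.

1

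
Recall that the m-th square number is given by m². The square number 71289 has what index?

We need n² = 71289, so n = √71289 = 267.

267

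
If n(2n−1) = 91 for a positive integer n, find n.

7

Set n(2n−1) = 91, giving 2n² − n − 91 = 0.
So n = (1 + 27) / 4 = 28/4 = 7.
Check: 7·(2·7 − 1) = 91. ✓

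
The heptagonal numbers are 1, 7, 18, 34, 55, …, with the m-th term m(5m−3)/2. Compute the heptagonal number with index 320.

The 320th heptagonal number is n(5n−3)/2 with n = 320.
320·(5·320 − 3)/2 = 320·1597/2 = 255520.

255520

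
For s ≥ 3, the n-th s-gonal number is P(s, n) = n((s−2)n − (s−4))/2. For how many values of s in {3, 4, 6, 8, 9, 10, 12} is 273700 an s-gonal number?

1

s = 3: P(3, 739) = 273430 and P(3, 740) = 274170; 273700 is not s-gonal.
s = 4: P(4, 523) = 273529 and P(4, 524) = 274576; 273700 is not s-gonal.
s = 6: P(6, 370) = 273430 and P(6, 371) = 274911; 273700 is not s-gonal.
s = 8: P(8, 302) = 273008 and P(8, 303) = 274821; 273700 is not s-gonal.
s = 9: P(9, 280) = 273700. ✓
s = 10: P(10, 261) = 271701 and P(10, 262) = 273790; 273700 is not s-gonal.
s = 12: P(12, 234) = 272844 and P(12, 235) = 275185; 273700 is not s-gonal.
Hits: s ∈ {9} → 1.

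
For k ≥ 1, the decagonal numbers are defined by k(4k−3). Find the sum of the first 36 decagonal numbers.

Σ i(4i−3) = 4Σi² − 3Σi over i = 1..36.
Σi = 666 and Σi² = 16206.
4·16206 − 3·666 = 62826.

62826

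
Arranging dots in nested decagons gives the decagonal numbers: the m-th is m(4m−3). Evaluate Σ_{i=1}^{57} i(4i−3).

Σ i(4i−3) = 4Σi² − 3Σi over i = 1..57.
Σi = 1653 and Σi² = 63365.
4·63365 − 3·1653 = 248501.

248501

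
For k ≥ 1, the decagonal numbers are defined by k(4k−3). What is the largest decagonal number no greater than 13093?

12825

Solve n(4n−3) ≤ 13093 for integer n.
n = 57 gives 12825 ≤ 13093, while n = 58 gives 13282 > 13093; so the answer is 12825.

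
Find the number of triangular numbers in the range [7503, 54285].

The n-th triangular number is n(n+1)/2.
Smallest index with value ≥ 7503: n = 122 (giving 7503).
Largest index with value ≤ 54285: n = 329 (giving 54285).
Indices 122 through 329: 208 terms.

208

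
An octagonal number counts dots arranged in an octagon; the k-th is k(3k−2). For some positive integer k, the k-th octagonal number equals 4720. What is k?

Set n(3n−2) = 4720, giving 3n² − 2n − 4720 = 0.
The discriminant is 4 + 12·4720 = 56644, and √56644 = 238.
So n = (2 + 238) / 6 = 240/6 = 40.
Check: 40·(3·40 − 2) = 4720. ✓

40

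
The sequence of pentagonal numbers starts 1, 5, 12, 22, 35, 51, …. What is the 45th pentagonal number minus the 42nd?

390

45·(3·45 − 1)/2 = 3015 and 42·(3·42 − 1)/2 = 2625.
Difference: 3015 − 2625 = 390.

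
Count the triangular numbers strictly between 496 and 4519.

The n-th triangular number is n(n+1)/2.
Smallest index with value > 496: n = 32 (giving 528).
Largest index with value < 4519: n = 94 (giving 4465).
Indices 32 through 94: 63 terms.

63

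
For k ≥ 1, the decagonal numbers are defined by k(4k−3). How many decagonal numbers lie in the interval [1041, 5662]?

The n-th decagonal number is n(4n−3).
Smallest index with value ≥ 1041: n = 17 (giving 1105).
Largest index with value ≤ 5662: n = 38 (giving 5662).
Indices 17 through 38: 22 terms.

22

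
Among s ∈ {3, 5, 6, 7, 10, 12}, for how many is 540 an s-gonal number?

s = 3: P(3, 32) = 528 and P(3, 33) = 561; 540 is not s-gonal.
s = 5: P(5, 19) = 532 and P(5, 20) = 590; 540 is not s-gonal.
s = 6: P(6, 16) = 496 and P(6, 17) = 561; 540 is not s-gonal.
s = 7: P(7, 15) = 540. ✓
s = 10: P(10, 12) = 540. ✓
s = 12: P(12, 10) = 460 and P(12, 11) = 561; 540 is not s-gonal.
Hits: s ∈ {7, 10} → 2.

2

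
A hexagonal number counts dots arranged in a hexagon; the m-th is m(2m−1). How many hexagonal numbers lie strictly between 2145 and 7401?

The n-th hexagonal number is n(2n−1).
Smallest index with value > 2145: n = 34 (giving 2278).
Largest index with value < 7401: n = 61 (giving 7381).
Indices 34 through 61: 28 terms.

28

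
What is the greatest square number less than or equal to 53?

49

Solve n² ≤ 53 for integer n.
n = 7 gives 49 ≤ 53, while n = 8 gives 64 > 53; so the answer is 49.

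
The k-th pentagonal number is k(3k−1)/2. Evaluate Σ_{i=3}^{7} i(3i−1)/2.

Σ i(3i−1)/2 = (3Σi² − Σi) / 2 over i = 3..7.
Σi = 28 − 3 = 25 and Σi² = 140 − 5 = 135.
(3·135 − 1·25) / 2 = 380/2 = 190.

190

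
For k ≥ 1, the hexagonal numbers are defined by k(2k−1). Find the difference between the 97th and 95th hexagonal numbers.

766

97·(2·97 − 1) = 18721 and 95·(2·95 − 1) = 17955.
Difference: 18721 − 17955 = 766.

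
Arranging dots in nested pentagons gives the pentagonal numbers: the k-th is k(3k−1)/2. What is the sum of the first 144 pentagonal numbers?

1503360

Σ i(3i−1)/2 = (3Σi² − Σi) / 2 over i = 1..144.
Σi = 10440 and Σi² = 1005720.
(3·1005720 − 1·10440) / 2 = 3006720/2 = 1503360.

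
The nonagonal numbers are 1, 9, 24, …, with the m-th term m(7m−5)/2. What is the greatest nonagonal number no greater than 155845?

155296

Solve n(7n−5)/2 ≤ 155845 for integer n.
n = 211 gives 155296 ≤ 155845, while n = 212 gives 156774 > 155845; so the answer is 155296.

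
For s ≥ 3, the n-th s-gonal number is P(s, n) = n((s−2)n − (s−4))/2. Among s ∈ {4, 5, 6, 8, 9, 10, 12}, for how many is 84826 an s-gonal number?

1

s = 4: P(4, 291) = 84681 and P(4, 292) = 85264; 84826 is not s-gonal.
s = 5: P(5, 237) = 84135 and P(5, 238) = 84847; 84826 is not s-gonal.
s = 6: P(6, 206) = 84666 and P(6, 207) = 85491; 84826 is not s-gonal.
s = 8: P(8, 168) = 84336 and P(8, 169) = 85345; 84826 is not s-gonal.
s = 9: P(9, 156) = 84786 and P(9, 157) = 85879; 84826 is not s-gonal.
s = 10: P(10, 146) = 84826. ✓
s = 12: P(12, 130) = 83980 and P(12, 131) = 85281; 84826 is not s-gonal.
Hits: s ∈ {10} → 1.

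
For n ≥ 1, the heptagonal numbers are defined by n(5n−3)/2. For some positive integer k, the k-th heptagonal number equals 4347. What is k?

Set n(5n−3)/2 = 4347, giving 5n² − 3n − 8694 = 0.
The discriminant is 9 + 40·4347 = 173889, and √173889 = 417.
So n = (3 + 417) / 10 = 420/10 = 42.
Check: 42·(5·42 − 3)/2 = 4347. ✓

42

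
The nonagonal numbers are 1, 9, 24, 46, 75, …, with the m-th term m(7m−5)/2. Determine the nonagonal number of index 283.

The 283rd nonagonal number is n(7n−5)/2 with n = 283.
283·(7·283 − 5)/2 = 283·1976/2 = 283·988 = 279604.

279604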